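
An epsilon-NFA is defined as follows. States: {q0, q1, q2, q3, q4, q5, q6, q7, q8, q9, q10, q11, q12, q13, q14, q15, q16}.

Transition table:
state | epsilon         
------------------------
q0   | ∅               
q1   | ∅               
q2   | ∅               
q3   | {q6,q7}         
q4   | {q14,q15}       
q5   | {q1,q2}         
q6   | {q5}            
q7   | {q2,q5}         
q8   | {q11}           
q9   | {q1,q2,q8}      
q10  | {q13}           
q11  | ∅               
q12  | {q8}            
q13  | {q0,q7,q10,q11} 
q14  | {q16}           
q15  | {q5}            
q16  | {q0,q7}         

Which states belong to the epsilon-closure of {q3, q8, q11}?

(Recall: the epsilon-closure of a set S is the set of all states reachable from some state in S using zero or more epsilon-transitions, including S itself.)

Start with {q3, q8, q11}.
From q3 via epsilon: add q6, q7.
From q6 via epsilon: add q5.
From q7 via epsilon: add q2.
From q5 via epsilon: add q1.
No new states can be added; the closed set is {q1, q2, q3, q5, q6, q7, q8, q11}.

{q1, q2, q3, q5, q6, q7, q8, q11}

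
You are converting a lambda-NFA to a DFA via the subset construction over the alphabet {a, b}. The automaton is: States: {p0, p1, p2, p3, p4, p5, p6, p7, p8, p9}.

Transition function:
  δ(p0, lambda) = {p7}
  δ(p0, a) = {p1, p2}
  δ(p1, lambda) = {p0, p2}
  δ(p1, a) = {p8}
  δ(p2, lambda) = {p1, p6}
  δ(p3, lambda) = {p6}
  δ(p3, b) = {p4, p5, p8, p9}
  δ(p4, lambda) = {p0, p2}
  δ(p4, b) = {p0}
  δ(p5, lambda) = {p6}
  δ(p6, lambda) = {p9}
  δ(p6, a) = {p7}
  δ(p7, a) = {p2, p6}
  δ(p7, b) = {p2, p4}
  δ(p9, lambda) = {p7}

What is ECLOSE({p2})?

Start with {p2}.
From p2 via lambda: add p1, p6.
From p1 via lambda: add p0.
From p6 via lambda: add p9.
From p0 via lambda: add p7.
No new states can be added; the closed set is {p0, p1, p2, p6, p7, p9}.

{p0, p1, p2, p6, p7, p9}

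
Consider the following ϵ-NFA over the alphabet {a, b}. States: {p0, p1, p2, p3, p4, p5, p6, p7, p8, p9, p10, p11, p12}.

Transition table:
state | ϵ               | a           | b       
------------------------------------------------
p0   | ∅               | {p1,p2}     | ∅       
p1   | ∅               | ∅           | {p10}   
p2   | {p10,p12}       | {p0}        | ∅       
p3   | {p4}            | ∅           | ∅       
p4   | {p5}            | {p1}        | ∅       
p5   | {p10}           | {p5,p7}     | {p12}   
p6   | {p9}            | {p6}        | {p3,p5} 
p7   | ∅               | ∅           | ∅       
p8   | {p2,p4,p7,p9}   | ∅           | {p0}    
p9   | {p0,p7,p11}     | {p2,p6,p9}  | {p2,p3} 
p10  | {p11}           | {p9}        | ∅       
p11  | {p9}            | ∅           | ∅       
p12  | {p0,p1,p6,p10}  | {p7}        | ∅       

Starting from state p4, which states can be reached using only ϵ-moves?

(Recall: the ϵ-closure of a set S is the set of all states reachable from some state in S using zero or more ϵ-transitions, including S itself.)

{p0, p4, p5, p7, p9, p10, p11}

Start with {p4}.
From p4 via ϵ: add p5.
From p5 via ϵ: add p10.
From p10 via ϵ: add p11.
From p11 via ϵ: add p9.
From p9 via ϵ: add p0, p7.
No new states can be added; the closed set is {p0, p4, p5, p7, p9, p10, p11}.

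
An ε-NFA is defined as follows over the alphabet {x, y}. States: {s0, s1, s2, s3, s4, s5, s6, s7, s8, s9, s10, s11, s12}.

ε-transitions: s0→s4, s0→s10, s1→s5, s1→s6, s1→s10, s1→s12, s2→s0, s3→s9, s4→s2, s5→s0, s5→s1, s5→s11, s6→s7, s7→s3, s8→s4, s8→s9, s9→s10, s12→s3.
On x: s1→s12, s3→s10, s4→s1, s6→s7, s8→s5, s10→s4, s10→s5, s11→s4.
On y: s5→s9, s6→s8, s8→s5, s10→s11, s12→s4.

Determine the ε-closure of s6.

{s3, s6, s7, s9, s10}

Start with {s6}.
From s6 via ε: add s7.
From s7 via ε: add s3.
From s3 via ε: add s9.
From s9 via ε: add s10.
No new states can be added; the closed set is {s3, s6, s7, s9, s10}.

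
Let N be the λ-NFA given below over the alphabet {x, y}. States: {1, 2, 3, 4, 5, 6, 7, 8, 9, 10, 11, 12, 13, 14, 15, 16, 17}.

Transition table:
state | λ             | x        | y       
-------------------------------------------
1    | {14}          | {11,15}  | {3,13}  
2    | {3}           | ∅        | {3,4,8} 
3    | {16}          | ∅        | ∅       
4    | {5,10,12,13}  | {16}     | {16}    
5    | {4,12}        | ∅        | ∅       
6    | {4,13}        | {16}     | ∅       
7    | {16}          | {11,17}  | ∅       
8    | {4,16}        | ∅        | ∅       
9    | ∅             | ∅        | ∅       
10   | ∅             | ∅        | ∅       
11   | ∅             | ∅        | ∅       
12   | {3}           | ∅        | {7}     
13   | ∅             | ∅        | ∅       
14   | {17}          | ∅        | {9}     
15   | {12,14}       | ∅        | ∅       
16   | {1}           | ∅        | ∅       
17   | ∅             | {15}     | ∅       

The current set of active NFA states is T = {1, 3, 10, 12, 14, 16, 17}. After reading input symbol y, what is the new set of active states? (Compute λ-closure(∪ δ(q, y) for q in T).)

1 on y → {3, 13}.
12 on y → {7}.
14 on y → {9}.
No y-transition from 3, 10, 16, 17.
Union after reading y: {3, 7, 9, 13}.
Now take the λ-closure:
From 3 via λ: add 16.
From 16 via λ: add 1.
From 1 via λ: add 14.
From 14 via λ: add 17.
No new states can be added; the closed set is {1, 3, 7, 9, 13, 14, 16, 17}.

{1, 3, 7, 9, 13, 14, 16, 17}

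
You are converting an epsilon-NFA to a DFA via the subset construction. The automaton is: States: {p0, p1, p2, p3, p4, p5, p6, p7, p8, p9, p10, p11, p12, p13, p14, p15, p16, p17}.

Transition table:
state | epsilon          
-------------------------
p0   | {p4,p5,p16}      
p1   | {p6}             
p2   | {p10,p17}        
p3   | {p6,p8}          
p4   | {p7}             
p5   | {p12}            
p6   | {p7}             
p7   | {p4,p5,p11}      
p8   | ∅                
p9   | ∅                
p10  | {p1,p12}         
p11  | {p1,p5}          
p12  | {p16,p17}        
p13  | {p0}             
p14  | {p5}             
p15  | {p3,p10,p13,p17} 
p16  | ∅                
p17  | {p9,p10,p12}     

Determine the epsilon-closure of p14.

{p1, p4, p5, p6, p7, p9, p10, p11, p12, p14, p16, p17}

Start with {p14}.
From p14 via epsilon: add p5.
From p5 via epsilon: add p12.
From p12 via epsilon: add p16, p17.
From p17 via epsilon: add p9, p10.
From p10 via epsilon: add p1.
From p1 via epsilon: add p6.
From p6 via epsilon: add p7.
From p7 via epsilon: add p4, p11.
No new states can be added; the closed set is {p1, p4, p5, p6, p7, p9, p10, p11, p12, p14, p16, p17}.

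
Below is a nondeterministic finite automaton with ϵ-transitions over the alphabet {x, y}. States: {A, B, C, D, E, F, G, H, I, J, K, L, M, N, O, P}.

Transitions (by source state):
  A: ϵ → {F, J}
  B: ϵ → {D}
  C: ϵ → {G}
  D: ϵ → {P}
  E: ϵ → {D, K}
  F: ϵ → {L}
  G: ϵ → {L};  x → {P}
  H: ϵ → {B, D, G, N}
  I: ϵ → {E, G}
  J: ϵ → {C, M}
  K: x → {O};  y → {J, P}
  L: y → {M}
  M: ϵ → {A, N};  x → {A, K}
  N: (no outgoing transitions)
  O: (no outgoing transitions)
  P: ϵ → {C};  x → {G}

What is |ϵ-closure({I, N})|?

Start with {I, N}.
From I via ϵ: add E, G.
From E via ϵ: add D, K.
From G via ϵ: add L.
From D via ϵ: add P.
From P via ϵ: add C.
ϵ-closure = {C, D, E, G, I, K, L, N, P}, which has 9 states.

9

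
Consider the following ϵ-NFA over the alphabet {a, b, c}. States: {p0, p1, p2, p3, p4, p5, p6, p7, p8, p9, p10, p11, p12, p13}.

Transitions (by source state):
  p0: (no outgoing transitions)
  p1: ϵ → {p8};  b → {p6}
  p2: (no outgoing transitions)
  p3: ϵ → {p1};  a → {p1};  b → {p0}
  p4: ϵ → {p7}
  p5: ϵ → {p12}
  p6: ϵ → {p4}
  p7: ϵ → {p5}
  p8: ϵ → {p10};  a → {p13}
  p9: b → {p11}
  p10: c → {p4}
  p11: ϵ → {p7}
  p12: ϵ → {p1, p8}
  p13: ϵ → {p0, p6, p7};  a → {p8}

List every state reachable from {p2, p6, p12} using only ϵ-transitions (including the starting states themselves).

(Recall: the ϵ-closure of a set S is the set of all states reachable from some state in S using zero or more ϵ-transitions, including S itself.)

{p1, p2, p4, p5, p6, p7, p8, p10, p12}

Start with {p2, p6, p12}.
From p6 via ϵ: add p4.
From p12 via ϵ: add p1, p8.
From p4 via ϵ: add p7.
From p8 via ϵ: add p10.
From p7 via ϵ: add p5.
No new states can be added; the closed set is {p1, p2, p4, p5, p6, p7, p8, p10, p12}.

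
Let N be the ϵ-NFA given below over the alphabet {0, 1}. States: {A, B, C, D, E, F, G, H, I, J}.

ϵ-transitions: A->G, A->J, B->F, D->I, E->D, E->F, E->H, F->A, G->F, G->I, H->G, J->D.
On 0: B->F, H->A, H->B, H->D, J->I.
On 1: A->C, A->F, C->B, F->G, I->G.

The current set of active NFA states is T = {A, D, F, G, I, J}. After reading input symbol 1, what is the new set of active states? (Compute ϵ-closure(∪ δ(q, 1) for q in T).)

A on 1 → {C, F}.
F on 1 → {G}.
I on 1 → {G}.
No 1-transition from D, G, J.
Union after reading 1: {C, F, G}.
Now take the ϵ-closure:
From F via ϵ: add A.
From G via ϵ: add I.
From A via ϵ: add J.
From J via ϵ: add D.
No new states can be added; the closed set is {A, C, D, F, G, I, J}.

{A, C, D, F, G, I, J}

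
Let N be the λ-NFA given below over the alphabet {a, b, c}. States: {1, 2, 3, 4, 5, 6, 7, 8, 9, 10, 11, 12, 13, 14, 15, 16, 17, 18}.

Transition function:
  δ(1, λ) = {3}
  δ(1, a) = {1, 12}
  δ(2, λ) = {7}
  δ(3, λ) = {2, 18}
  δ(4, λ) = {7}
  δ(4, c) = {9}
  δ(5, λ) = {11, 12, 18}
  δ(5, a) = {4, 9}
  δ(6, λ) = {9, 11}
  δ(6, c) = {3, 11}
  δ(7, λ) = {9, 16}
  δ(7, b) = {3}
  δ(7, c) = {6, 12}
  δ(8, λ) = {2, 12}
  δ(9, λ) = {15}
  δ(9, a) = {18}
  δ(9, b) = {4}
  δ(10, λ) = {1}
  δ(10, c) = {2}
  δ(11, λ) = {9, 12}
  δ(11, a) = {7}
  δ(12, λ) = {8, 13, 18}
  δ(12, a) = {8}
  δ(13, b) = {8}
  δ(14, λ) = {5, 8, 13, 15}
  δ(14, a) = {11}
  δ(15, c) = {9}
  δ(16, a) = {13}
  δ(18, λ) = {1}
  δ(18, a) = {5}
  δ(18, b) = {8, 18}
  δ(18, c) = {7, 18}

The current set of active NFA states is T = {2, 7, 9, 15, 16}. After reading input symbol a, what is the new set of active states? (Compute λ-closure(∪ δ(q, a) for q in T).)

{1, 2, 3, 7, 9, 13, 15, 16, 18}

9 on a → {18}.
16 on a → {13}.
No a-transition from 2, 7, 15.
Union after reading a: {13, 18}.
Now take the λ-closure:
From 18 via λ: add 1.
From 1 via λ: add 3.
From 3 via λ: add 2.
From 2 via λ: add 7.
From 7 via λ: add 9, 16.
From 9 via λ: add 15.
No new states can be added; the closed set is {1, 2, 3, 7, 9, 13, 15, 16, 18}.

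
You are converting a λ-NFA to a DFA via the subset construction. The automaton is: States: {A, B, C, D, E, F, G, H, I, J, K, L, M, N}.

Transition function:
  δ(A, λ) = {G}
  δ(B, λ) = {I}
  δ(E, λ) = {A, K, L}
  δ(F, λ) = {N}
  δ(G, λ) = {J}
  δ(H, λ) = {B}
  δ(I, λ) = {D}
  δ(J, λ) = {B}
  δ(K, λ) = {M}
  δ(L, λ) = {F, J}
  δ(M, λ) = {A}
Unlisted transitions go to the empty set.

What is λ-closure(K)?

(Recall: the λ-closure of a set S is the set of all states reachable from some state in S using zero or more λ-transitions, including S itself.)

Start with {K}.
From K via λ: add M.
From M via λ: add A.
From A via λ: add G.
From G via λ: add J.
From J via λ: add B.
From B via λ: add I.
From I via λ: add D.
No new states can be added; the closed set is {A, B, D, G, I, J, K, M}.

{A, B, D, G, I, J, K, M}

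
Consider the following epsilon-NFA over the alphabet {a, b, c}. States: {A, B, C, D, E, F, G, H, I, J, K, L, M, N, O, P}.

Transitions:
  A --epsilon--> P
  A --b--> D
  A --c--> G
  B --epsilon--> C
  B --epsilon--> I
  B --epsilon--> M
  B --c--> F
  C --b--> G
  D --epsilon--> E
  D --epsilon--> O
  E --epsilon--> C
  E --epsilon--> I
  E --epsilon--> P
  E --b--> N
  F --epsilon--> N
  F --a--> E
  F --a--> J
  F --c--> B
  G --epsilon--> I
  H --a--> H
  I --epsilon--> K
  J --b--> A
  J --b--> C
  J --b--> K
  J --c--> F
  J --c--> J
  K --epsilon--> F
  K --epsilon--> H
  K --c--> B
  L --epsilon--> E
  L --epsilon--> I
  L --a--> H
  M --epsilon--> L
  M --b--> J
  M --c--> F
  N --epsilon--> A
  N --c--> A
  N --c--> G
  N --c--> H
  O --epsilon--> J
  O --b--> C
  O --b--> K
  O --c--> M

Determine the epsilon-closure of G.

Start with {G}.
From G via epsilon: add I.
From I via epsilon: add K.
From K via epsilon: add F, H.
From F via epsilon: add N.
From N via epsilon: add A.
From A via epsilon: add P.
No new states can be added; the closed set is {A, F, G, H, I, K, N, P}.

{A, F, G, H, I, K, N, P}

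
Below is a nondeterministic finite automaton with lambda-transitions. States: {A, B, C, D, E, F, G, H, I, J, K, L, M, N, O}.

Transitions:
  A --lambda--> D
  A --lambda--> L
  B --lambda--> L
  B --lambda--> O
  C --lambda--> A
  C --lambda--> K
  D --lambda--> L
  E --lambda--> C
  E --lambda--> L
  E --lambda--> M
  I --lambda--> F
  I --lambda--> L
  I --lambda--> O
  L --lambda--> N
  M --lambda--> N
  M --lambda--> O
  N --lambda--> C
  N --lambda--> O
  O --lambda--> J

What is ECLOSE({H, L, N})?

Start with {H, L, N}.
From N via lambda: add C, O.
From C via lambda: add A, K.
From O via lambda: add J.
From A via lambda: add D.
No new states can be added; the closed set is {A, C, D, H, J, K, L, N, O}.

{A, C, D, H, J, K, L, N, O}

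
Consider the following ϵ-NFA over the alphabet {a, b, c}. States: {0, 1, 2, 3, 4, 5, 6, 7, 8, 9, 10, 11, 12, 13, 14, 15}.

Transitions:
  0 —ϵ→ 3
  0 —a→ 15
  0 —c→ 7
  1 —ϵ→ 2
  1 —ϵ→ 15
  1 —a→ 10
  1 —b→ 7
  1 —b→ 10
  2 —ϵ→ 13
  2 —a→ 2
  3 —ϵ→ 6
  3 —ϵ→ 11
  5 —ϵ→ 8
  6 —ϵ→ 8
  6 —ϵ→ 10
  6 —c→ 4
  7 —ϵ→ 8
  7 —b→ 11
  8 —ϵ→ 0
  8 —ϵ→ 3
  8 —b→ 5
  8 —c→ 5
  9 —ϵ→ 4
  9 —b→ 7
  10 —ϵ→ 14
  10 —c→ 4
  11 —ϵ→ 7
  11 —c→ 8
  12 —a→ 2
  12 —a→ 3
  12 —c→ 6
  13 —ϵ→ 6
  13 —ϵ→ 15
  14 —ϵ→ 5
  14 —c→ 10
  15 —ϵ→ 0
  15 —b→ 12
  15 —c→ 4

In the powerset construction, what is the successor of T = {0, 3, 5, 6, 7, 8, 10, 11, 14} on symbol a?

0 on a → {15}.
No a-transition from 3, 5, 6, 7, 8, 10, 11, 14.
Union after reading a: {15}.
Now take the ϵ-closure:
From 15 via ϵ: add 0.
From 0 via ϵ: add 3.
From 3 via ϵ: add 6, 11.
From 6 via ϵ: add 8, 10.
From 11 via ϵ: add 7.
From 10 via ϵ: add 14.
From 14 via ϵ: add 5.
No new states can be added; the closed set is {0, 3, 5, 6, 7, 8, 10, 11, 14, 15}.

{0, 3, 5, 6, 7, 8, 10, 11, 14, 15}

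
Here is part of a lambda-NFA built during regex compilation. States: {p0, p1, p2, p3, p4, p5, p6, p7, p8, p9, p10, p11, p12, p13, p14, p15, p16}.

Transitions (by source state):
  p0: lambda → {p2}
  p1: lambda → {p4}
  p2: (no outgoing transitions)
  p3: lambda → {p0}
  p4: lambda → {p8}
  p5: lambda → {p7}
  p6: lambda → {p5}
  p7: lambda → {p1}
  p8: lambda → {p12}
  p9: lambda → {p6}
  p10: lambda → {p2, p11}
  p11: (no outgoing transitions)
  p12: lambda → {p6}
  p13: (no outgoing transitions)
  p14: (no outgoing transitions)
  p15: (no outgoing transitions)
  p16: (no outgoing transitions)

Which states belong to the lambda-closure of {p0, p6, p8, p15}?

Start with {p0, p6, p8, p15}.
From p0 via lambda: add p2.
From p6 via lambda: add p5.
From p8 via lambda: add p12.
From p5 via lambda: add p7.
From p7 via lambda: add p1.
From p1 via lambda: add p4.
No new states can be added; the closed set is {p0, p1, p2, p4, p5, p6, p7, p8, p12, p15}.

{p0, p1, p2, p4, p5, p6, p7, p8, p12, p15}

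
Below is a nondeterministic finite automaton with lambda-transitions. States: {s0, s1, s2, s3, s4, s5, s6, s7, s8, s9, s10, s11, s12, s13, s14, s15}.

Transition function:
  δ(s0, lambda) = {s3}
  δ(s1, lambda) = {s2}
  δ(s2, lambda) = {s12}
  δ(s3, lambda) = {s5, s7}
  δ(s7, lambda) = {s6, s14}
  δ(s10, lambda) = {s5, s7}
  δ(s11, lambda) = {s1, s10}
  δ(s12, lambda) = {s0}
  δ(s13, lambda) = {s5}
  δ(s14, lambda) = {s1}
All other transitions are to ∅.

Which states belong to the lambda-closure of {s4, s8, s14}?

{s0, s1, s2, s3, s4, s5, s6, s7, s8, s12, s14}

Start with {s4, s8, s14}.
From s14 via lambda: add s1.
From s1 via lambda: add s2.
From s2 via lambda: add s12.
From s12 via lambda: add s0.
From s0 via lambda: add s3.
From s3 via lambda: add s5, s7.
From s7 via lambda: add s6.
No new states can be added; the closed set is {s0, s1, s2, s3, s4, s5, s6, s7, s8, s12, s14}.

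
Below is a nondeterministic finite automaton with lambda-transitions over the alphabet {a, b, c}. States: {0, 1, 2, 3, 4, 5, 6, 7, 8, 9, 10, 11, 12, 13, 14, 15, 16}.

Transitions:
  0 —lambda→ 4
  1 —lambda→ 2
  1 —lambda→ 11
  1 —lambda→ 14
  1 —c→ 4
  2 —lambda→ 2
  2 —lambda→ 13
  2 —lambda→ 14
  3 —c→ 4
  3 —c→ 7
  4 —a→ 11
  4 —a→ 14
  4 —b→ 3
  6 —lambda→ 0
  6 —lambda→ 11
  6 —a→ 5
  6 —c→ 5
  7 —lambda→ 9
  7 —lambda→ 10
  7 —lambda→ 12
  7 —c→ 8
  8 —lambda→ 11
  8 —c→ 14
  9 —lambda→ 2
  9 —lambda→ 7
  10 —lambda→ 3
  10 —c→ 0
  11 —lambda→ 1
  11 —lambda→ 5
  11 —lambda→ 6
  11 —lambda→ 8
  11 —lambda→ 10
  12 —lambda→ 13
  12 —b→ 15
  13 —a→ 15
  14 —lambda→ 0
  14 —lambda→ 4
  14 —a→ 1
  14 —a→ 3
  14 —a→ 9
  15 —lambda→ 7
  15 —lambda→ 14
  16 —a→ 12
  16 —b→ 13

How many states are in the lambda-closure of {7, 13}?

10

Start with {7, 13}.
From 7 via lambda: add 9, 10, 12.
From 9 via lambda: add 2.
From 10 via lambda: add 3.
From 2 via lambda: add 14.
From 14 via lambda: add 0, 4.
lambda-closure = {0, 2, 3, 4, 7, 9, 10, 12, 13, 14}, which has 10 states.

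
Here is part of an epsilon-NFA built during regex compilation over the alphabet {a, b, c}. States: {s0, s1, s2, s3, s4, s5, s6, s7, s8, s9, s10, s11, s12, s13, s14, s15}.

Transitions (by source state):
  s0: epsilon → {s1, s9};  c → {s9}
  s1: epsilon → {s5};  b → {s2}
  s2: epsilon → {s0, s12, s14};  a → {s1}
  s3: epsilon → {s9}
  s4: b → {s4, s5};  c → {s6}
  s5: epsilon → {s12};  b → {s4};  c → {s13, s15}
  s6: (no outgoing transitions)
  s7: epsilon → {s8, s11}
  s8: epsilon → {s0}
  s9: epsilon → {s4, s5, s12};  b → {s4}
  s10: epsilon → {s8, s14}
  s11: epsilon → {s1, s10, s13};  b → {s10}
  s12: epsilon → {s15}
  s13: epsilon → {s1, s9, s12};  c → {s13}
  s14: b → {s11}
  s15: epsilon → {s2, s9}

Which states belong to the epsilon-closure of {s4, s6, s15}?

Start with {s4, s6, s15}.
From s15 via epsilon: add s2, s9.
From s2 via epsilon: add s0, s12, s14.
From s9 via epsilon: add s5.
From s0 via epsilon: add s1.
No new states can be added; the closed set is {s0, s1, s2, s4, s5, s6, s9, s12, s14, s15}.

{s0, s1, s2, s4, s5, s6, s9, s12, s14, s15}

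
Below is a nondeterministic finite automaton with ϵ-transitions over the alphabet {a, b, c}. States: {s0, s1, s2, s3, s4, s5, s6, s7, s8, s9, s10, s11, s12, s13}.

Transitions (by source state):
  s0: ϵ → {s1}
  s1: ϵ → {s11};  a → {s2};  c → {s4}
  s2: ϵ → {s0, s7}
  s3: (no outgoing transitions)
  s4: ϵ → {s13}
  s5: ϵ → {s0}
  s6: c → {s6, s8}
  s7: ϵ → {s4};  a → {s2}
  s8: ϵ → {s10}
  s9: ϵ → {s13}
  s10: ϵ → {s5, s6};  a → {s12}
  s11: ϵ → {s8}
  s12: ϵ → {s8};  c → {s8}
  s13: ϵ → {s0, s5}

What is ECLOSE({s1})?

Start with {s1}.
From s1 via ϵ: add s11.
From s11 via ϵ: add s8.
From s8 via ϵ: add s10.
From s10 via ϵ: add s5, s6.
From s5 via ϵ: add s0.
No new states can be added; the closed set is {s0, s1, s5, s6, s8, s10, s11}.

{s0, s1, s5, s6, s8, s10, s11}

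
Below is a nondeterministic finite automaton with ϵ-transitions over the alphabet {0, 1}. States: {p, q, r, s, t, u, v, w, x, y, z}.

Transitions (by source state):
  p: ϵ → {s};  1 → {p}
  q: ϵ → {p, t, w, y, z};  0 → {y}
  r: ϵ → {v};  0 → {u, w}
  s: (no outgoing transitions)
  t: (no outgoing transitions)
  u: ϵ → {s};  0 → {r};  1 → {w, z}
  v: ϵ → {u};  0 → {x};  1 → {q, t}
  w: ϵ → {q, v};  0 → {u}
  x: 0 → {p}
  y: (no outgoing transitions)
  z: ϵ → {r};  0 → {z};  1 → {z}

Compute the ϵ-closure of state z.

{r, s, u, v, z}

Start with {z}.
From z via ϵ: add r.
From r via ϵ: add v.
From v via ϵ: add u.
From u via ϵ: add s.
No new states can be added; the closed set is {r, s, u, v, z}.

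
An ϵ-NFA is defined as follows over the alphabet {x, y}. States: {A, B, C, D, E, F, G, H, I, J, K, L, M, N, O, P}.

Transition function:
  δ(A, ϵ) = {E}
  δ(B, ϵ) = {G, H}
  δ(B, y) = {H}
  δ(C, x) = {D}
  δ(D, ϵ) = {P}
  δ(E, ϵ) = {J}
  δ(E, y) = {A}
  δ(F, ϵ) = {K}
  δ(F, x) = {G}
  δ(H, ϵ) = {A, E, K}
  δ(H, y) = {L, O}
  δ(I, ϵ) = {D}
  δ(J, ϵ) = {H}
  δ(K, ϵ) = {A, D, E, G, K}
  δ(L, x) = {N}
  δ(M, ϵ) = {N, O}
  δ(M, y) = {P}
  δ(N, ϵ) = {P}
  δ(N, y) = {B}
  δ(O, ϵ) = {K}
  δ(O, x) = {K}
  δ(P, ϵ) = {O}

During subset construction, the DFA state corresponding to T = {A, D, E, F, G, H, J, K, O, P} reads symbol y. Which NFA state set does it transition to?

{A, D, E, G, H, J, K, L, O, P}

E on y → {A}.
H on y → {L, O}.
No y-transition from A, D, F, G, J, K, O, P.
Union after reading y: {A, L, O}.
Now take the ϵ-closure:
From A via ϵ: add E.
From O via ϵ: add K.
From E via ϵ: add J.
From K via ϵ: add D, G.
From D via ϵ: add P.
From J via ϵ: add H.
No new states can be added; the closed set is {A, D, E, G, H, J, K, L, O, P}.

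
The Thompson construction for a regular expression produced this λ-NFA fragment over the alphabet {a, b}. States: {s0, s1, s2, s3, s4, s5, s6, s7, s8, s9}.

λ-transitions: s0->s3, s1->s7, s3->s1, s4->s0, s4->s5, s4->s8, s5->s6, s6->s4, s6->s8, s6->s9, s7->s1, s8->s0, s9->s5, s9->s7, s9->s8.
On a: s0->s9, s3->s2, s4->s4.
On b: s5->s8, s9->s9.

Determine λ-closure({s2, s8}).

{s0, s1, s2, s3, s7, s8}

Start with {s2, s8}.
From s8 via λ: add s0.
From s0 via λ: add s3.
From s3 via λ: add s1.
From s1 via λ: add s7.
No new states can be added; the closed set is {s0, s1, s2, s3, s7, s8}.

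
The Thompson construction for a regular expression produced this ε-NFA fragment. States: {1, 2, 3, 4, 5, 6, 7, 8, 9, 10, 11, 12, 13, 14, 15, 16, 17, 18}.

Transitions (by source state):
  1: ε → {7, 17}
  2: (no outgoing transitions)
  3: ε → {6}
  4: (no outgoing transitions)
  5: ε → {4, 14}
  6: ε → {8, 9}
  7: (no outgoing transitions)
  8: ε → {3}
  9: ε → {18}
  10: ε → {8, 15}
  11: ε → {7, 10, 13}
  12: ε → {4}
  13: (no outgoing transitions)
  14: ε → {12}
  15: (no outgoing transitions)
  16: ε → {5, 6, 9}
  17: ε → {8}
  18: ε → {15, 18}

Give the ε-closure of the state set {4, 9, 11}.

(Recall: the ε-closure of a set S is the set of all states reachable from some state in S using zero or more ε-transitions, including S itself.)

{3, 4, 6, 7, 8, 9, 10, 11, 13, 15, 18}

Start with {4, 9, 11}.
From 9 via ε: add 18.
From 11 via ε: add 7, 10, 13.
From 10 via ε: add 8, 15.
From 8 via ε: add 3.
From 3 via ε: add 6.
No new states can be added; the closed set is {3, 4, 6, 7, 8, 9, 10, 11, 13, 15, 18}.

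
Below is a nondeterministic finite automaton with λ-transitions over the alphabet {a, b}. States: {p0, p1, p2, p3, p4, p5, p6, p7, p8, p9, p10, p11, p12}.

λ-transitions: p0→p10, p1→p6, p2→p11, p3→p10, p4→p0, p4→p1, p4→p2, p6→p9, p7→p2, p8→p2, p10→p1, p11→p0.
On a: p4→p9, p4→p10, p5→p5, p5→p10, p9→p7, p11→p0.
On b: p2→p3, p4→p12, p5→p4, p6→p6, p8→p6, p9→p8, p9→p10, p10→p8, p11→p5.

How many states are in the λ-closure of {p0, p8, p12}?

9

Start with {p0, p8, p12}.
From p0 via λ: add p10.
From p8 via λ: add p2.
From p2 via λ: add p11.
From p10 via λ: add p1.
From p1 via λ: add p6.
From p6 via λ: add p9.
λ-closure = {p0, p1, p2, p6, p8, p9, p10, p11, p12}, which has 9 states.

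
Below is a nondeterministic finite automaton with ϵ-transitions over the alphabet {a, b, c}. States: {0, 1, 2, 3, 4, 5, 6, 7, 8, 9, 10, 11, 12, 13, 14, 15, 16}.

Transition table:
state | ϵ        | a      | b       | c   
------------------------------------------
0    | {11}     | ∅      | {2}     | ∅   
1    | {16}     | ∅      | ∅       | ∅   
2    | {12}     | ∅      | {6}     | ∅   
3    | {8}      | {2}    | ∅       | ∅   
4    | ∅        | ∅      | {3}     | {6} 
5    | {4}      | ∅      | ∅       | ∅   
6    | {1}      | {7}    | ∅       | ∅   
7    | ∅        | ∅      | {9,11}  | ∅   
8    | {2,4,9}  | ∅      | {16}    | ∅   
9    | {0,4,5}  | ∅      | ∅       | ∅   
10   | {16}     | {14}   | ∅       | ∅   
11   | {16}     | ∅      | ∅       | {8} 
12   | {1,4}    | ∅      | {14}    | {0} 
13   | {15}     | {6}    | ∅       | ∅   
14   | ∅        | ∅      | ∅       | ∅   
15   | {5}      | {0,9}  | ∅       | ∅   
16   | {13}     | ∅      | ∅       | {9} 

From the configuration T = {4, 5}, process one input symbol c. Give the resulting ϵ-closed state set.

4 on c → {6}.
No c-transition from 5.
Union after reading c: {6}.
Now take the ϵ-closure:
From 6 via ϵ: add 1.
From 1 via ϵ: add 16.
From 16 via ϵ: add 13.
From 13 via ϵ: add 15.
From 15 via ϵ: add 5.
From 5 via ϵ: add 4.
No new states can be added; the closed set is {1, 4, 5, 6, 13, 15, 16}.

{1, 4, 5, 6, 13, 15, 16}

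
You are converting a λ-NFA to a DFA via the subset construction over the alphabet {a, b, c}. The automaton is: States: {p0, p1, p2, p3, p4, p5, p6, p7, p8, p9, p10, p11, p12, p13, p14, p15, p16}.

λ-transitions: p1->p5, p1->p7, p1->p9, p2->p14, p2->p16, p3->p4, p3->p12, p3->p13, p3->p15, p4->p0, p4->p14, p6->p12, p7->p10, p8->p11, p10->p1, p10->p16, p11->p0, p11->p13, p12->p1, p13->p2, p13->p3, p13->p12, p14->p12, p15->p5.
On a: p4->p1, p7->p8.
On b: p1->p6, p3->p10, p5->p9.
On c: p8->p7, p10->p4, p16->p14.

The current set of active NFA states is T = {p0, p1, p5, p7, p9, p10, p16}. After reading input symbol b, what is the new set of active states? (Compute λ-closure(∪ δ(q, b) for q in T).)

p1 on b → {p6}.
p5 on b → {p9}.
No b-transition from p0, p7, p9, p10, p16.
Union after reading b: {p6, p9}.
Now take the λ-closure:
From p6 via λ: add p12.
From p12 via λ: add p1.
From p1 via λ: add p5, p7.
From p7 via λ: add p10.
From p10 via λ: add p16.
No new states can be added; the closed set is {p1, p5, p6, p7, p9, p10, p12, p16}.

{p1, p5, p6, p7, p9, p10, p12, p16}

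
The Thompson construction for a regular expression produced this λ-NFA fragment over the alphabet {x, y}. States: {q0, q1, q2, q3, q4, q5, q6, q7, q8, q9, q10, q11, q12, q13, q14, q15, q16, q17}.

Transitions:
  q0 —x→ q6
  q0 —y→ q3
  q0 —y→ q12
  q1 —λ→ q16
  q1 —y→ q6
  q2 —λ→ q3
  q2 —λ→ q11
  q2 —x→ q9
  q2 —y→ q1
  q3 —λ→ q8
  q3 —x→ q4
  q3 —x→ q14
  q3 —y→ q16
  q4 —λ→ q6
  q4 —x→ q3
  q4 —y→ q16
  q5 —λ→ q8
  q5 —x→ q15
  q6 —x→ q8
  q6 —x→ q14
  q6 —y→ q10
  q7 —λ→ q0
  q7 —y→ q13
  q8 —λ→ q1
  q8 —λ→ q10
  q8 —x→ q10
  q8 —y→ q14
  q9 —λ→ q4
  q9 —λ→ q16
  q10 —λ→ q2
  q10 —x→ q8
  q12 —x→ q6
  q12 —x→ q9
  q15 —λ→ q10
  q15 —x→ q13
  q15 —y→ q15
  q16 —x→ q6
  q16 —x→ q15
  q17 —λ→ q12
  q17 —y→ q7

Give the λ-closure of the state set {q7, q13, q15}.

Start with {q7, q13, q15}.
From q7 via λ: add q0.
From q15 via λ: add q10.
From q10 via λ: add q2.
From q2 via λ: add q3, q11.
From q3 via λ: add q8.
From q8 via λ: add q1.
From q1 via λ: add q16.
No new states can be added; the closed set is {q0, q1, q2, q3, q7, q8, q10, q11, q13, q15, q16}.

{q0, q1, q2, q3, q7, q8, q10, q11, q13, q15, q16}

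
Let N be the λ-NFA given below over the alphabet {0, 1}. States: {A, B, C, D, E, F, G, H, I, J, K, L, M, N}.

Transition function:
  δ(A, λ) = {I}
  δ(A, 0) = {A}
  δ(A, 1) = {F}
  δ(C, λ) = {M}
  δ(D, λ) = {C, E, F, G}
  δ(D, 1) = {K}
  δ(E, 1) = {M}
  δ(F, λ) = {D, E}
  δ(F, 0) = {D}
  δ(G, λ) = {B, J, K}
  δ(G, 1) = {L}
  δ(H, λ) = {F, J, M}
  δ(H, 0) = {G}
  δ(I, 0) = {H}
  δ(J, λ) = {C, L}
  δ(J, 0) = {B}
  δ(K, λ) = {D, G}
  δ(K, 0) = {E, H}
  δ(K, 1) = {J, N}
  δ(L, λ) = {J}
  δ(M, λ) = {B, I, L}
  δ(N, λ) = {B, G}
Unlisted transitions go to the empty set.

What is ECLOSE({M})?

Start with {M}.
From M via λ: add B, I, L.
From L via λ: add J.
From J via λ: add C.
No new states can be added; the closed set is {B, C, I, J, L, M}.

{B, C, I, J, L, M}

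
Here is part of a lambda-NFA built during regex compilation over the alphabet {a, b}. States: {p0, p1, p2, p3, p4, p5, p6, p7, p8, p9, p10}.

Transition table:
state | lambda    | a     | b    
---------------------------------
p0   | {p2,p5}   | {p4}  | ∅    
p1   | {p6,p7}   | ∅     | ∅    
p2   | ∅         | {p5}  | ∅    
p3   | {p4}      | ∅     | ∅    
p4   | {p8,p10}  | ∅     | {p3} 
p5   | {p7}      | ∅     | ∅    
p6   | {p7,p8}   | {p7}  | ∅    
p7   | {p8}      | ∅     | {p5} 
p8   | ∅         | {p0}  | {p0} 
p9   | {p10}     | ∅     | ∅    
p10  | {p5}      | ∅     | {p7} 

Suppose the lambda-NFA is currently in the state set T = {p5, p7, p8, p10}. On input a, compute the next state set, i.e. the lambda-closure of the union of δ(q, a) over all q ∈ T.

p8 on a → {p0}.
No a-transition from p5, p7, p10.
Union after reading a: {p0}.
Now take the lambda-closure:
From p0 via lambda: add p2, p5.
From p5 via lambda: add p7.
From p7 via lambda: add p8.
No new states can be added; the closed set is {p0, p2, p5, p7, p8}.

{p0, p2, p5, p7, p8}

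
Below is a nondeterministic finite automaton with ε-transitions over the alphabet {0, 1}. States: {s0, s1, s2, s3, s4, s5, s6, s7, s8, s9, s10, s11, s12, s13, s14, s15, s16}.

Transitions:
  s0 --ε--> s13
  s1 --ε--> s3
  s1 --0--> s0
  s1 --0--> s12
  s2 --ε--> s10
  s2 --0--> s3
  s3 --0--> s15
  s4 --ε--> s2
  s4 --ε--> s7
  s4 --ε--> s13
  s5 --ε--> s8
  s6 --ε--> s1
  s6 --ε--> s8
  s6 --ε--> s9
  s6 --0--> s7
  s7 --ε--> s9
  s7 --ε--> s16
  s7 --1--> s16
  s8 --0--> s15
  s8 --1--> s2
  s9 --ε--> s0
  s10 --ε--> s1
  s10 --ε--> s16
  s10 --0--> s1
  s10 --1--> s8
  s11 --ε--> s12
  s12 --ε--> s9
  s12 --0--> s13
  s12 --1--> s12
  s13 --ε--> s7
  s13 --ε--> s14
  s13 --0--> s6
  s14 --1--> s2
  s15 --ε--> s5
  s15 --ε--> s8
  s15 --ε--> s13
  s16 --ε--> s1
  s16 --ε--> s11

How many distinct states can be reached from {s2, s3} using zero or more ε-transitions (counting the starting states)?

12

Start with {s2, s3}.
From s2 via ε: add s10.
From s10 via ε: add s1, s16.
From s16 via ε: add s11.
From s11 via ε: add s12.
From s12 via ε: add s9.
From s9 via ε: add s0.
From s0 via ε: add s13.
From s13 via ε: add s7, s14.
ε-closure = {s0, s1, s2, s3, s7, s9, s10, s11, s12, s13, s14, s16}, which has 12 states.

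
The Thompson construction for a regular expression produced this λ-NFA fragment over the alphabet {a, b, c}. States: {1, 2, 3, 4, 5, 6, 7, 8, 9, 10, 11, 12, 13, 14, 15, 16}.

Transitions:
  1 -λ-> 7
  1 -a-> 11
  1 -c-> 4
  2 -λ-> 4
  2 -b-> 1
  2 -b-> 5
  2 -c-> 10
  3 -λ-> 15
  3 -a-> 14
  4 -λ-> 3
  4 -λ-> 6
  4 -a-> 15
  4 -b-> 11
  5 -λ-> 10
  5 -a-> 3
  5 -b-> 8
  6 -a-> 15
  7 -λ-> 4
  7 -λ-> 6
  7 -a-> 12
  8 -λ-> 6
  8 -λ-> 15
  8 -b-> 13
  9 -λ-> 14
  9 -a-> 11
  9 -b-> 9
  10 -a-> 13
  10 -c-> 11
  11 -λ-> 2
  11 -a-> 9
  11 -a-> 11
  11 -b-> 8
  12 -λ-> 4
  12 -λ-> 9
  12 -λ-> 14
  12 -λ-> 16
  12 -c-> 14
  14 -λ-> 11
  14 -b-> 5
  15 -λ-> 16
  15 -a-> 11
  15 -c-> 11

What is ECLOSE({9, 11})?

Start with {9, 11}.
From 9 via λ: add 14.
From 11 via λ: add 2.
From 2 via λ: add 4.
From 4 via λ: add 3, 6.
From 3 via λ: add 15.
From 15 via λ: add 16.
No new states can be added; the closed set is {2, 3, 4, 6, 9, 11, 14, 15, 16}.

{2, 3, 4, 6, 9, 11, 14, 15, 16}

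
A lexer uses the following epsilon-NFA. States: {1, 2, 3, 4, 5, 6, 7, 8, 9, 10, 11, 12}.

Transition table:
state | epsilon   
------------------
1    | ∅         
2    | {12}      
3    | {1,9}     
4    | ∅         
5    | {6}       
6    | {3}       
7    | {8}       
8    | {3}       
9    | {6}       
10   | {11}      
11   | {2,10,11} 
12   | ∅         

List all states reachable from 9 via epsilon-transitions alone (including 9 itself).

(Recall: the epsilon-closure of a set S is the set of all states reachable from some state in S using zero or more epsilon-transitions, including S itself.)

Start with {9}.
From 9 via epsilon: add 6.
From 6 via epsilon: add 3.
From 3 via epsilon: add 1.
No new states can be added; the closed set is {1, 3, 6, 9}.

{1, 3, 6, 9}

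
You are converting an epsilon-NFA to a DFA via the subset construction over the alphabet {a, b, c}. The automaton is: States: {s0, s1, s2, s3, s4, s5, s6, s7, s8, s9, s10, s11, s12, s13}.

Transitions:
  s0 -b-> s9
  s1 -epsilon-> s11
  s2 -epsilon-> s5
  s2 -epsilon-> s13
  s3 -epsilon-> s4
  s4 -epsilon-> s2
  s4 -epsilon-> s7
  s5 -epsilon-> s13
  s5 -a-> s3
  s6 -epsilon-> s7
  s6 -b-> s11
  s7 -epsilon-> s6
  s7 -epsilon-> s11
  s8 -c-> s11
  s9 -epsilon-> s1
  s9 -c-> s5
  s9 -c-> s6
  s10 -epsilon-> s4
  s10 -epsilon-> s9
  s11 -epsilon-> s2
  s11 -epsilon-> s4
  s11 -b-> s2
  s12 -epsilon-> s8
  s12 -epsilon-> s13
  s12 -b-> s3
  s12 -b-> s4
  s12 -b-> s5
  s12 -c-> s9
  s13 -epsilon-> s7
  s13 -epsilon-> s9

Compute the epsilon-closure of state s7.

{s1, s2, s4, s5, s6, s7, s9, s11, s13}

Start with {s7}.
From s7 via epsilon: add s6, s11.
From s11 via epsilon: add s2, s4.
From s2 via epsilon: add s5, s13.
From s13 via epsilon: add s9.
From s9 via epsilon: add s1.
No new states can be added; the closed set is {s1, s2, s4, s5, s6, s7, s9, s11, s13}.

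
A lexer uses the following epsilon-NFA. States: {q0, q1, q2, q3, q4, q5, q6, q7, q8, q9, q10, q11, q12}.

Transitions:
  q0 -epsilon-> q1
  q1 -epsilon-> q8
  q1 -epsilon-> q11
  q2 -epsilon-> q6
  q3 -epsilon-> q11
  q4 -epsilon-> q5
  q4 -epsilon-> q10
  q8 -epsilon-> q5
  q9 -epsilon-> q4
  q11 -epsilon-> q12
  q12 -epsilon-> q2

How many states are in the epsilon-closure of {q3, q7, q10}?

7

Start with {q3, q7, q10}.
From q3 via epsilon: add q11.
From q11 via epsilon: add q12.
From q12 via epsilon: add q2.
From q2 via epsilon: add q6.
epsilon-closure = {q2, q3, q6, q7, q10, q11, q12}, which has 7 states.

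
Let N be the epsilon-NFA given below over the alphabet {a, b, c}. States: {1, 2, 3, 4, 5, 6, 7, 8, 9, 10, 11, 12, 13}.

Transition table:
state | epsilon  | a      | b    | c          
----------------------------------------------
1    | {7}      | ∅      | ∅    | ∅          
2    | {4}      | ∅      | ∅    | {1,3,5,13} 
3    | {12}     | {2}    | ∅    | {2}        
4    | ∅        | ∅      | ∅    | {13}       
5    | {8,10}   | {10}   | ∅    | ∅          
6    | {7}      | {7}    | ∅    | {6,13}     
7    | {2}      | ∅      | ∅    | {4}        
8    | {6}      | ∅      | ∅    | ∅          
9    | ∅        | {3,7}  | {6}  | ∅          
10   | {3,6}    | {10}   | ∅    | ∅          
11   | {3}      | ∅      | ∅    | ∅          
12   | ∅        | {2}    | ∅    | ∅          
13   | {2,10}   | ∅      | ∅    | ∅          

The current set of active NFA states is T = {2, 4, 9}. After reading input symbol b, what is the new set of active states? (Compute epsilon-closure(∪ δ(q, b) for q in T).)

9 on b → {6}.
No b-transition from 2, 4.
Union after reading b: {6}.
Now take the epsilon-closure:
From 6 via epsilon: add 7.
From 7 via epsilon: add 2.
From 2 via epsilon: add 4.
No new states can be added; the closed set is {2, 4, 6, 7}.

{2, 4, 6, 7}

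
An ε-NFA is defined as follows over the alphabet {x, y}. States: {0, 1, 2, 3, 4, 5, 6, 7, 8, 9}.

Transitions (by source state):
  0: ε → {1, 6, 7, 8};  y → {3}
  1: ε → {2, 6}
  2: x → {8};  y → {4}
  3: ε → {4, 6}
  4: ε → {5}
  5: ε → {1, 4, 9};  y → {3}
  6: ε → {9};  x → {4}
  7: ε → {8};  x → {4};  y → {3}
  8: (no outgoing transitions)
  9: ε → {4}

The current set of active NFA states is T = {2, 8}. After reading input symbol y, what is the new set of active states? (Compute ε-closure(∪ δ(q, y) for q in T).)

2 on y → {4}.
No y-transition from 8.
Union after reading y: {4}.
Now take the ε-closure:
From 4 via ε: add 5.
From 5 via ε: add 1, 9.
From 1 via ε: add 2, 6.
No new states can be added; the closed set is {1, 2, 4, 5, 6, 9}.

{1, 2, 4, 5, 6, 9}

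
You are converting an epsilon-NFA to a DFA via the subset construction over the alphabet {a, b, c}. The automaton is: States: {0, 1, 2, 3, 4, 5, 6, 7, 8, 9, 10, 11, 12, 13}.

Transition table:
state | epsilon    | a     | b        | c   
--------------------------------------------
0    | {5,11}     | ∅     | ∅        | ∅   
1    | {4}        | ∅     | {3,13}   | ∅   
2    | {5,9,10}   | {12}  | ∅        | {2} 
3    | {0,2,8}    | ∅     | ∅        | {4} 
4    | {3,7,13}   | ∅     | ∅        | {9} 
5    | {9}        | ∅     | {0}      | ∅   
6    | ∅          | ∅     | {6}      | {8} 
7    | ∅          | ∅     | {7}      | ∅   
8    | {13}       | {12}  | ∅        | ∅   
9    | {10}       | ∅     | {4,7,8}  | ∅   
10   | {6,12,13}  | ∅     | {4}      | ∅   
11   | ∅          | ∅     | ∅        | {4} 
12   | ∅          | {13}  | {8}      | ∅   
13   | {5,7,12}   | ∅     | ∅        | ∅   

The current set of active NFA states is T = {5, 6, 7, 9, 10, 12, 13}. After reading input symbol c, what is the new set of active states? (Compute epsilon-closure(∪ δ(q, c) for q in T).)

6 on c → {8}.
No c-transition from 5, 7, 9, 10, 12, 13.
Union after reading c: {8}.
Now take the epsilon-closure:
From 8 via epsilon: add 13.
From 13 via epsilon: add 5, 7, 12.
From 5 via epsilon: add 9.
From 9 via epsilon: add 10.
From 10 via epsilon: add 6.
No new states can be added; the closed set is {5, 6, 7, 8, 9, 10, 12, 13}.

{5, 6, 7, 8, 9, 10, 12, 13}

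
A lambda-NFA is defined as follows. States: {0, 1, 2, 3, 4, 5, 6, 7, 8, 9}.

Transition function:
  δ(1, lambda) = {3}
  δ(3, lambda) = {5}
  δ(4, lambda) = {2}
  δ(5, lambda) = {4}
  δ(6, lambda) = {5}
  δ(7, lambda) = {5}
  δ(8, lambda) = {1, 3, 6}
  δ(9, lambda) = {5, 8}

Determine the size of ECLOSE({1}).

Start with {1}.
From 1 via lambda: add 3.
From 3 via lambda: add 5.
From 5 via lambda: add 4.
From 4 via lambda: add 2.
lambda-closure = {1, 2, 3, 4, 5}, which has 5 states.

5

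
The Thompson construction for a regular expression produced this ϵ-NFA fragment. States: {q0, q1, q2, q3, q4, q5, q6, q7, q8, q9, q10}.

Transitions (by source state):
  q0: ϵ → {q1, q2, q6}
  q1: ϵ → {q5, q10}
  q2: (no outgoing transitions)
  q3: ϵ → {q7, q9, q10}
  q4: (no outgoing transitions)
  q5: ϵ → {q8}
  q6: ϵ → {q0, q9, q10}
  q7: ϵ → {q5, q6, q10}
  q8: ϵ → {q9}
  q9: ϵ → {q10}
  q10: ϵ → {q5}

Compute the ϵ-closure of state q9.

Start with {q9}.
From q9 via ϵ: add q10.
From q10 via ϵ: add q5.
From q5 via ϵ: add q8.
No new states can be added; the closed set is {q5, q8, q9, q10}.

{q5, q8, q9, q10}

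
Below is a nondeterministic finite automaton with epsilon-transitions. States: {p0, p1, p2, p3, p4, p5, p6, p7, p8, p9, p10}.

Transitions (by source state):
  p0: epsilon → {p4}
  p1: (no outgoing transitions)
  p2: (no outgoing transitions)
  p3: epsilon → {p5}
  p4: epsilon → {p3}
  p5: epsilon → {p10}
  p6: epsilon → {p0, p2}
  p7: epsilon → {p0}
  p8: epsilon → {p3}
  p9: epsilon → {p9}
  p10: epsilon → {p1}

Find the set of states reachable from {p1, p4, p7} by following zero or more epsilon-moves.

Start with {p1, p4, p7}.
From p4 via epsilon: add p3.
From p7 via epsilon: add p0.
From p3 via epsilon: add p5.
From p5 via epsilon: add p10.
No new states can be added; the closed set is {p0, p1, p3, p4, p5, p7, p10}.

{p0, p1, p3, p4, p5, p7, p10}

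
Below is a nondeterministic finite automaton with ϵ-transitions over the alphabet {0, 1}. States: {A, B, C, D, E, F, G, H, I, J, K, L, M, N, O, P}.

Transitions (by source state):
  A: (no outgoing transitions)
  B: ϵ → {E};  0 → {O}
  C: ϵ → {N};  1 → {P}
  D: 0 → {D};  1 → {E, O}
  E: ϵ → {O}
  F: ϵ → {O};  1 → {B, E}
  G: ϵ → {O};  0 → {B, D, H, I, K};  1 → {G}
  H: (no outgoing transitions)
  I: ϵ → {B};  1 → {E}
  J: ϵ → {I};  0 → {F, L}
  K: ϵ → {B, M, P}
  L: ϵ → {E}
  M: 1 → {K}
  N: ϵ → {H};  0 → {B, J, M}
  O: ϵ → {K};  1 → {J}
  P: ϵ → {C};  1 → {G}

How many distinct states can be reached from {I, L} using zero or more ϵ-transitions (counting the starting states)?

11

Start with {I, L}.
From I via ϵ: add B.
From L via ϵ: add E.
From E via ϵ: add O.
From O via ϵ: add K.
From K via ϵ: add M, P.
From P via ϵ: add C.
From C via ϵ: add N.
From N via ϵ: add H.
ϵ-closure = {B, C, E, H, I, K, L, M, N, O, P}, which has 11 states.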